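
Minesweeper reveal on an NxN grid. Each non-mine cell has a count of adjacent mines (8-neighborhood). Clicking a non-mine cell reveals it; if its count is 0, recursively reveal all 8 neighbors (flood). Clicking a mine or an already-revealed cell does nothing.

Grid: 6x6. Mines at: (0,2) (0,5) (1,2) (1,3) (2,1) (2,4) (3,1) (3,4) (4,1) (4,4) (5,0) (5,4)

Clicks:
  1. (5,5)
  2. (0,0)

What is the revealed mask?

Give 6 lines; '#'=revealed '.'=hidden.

Answer: ##....
##....
......
......
......
.....#

Derivation:
Click 1 (5,5) count=2: revealed 1 new [(5,5)] -> total=1
Click 2 (0,0) count=0: revealed 4 new [(0,0) (0,1) (1,0) (1,1)] -> total=5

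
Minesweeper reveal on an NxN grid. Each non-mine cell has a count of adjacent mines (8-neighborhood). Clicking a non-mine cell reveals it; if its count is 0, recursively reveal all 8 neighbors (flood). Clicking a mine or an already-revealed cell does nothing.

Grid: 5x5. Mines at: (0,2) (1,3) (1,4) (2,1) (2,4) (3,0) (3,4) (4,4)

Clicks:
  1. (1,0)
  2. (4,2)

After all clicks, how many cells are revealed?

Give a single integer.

Answer: 7

Derivation:
Click 1 (1,0) count=1: revealed 1 new [(1,0)] -> total=1
Click 2 (4,2) count=0: revealed 6 new [(3,1) (3,2) (3,3) (4,1) (4,2) (4,3)] -> total=7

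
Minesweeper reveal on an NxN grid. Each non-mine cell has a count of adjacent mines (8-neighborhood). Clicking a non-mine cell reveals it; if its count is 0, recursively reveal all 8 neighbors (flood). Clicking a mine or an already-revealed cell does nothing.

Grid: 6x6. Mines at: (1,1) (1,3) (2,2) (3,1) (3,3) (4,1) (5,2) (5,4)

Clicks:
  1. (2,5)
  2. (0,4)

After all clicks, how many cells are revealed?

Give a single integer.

Answer: 10

Derivation:
Click 1 (2,5) count=0: revealed 10 new [(0,4) (0,5) (1,4) (1,5) (2,4) (2,5) (3,4) (3,5) (4,4) (4,5)] -> total=10
Click 2 (0,4) count=1: revealed 0 new [(none)] -> total=10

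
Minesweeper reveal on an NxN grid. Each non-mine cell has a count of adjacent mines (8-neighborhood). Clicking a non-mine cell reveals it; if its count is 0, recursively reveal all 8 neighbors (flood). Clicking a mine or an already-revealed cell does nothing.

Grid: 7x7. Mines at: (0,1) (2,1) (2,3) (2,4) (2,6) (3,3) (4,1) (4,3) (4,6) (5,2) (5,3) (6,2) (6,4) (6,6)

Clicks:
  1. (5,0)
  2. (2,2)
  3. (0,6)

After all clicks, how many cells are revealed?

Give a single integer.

Answer: 12

Derivation:
Click 1 (5,0) count=1: revealed 1 new [(5,0)] -> total=1
Click 2 (2,2) count=3: revealed 1 new [(2,2)] -> total=2
Click 3 (0,6) count=0: revealed 10 new [(0,2) (0,3) (0,4) (0,5) (0,6) (1,2) (1,3) (1,4) (1,5) (1,6)] -> total=12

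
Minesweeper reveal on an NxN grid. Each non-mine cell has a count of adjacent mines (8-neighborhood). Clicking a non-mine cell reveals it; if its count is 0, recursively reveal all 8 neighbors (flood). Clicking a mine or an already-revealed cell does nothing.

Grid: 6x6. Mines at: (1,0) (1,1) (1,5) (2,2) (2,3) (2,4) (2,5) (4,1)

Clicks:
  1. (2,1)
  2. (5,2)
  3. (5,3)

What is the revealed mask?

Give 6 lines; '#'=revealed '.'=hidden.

Answer: ......
......
.#....
..####
..####
..####

Derivation:
Click 1 (2,1) count=3: revealed 1 new [(2,1)] -> total=1
Click 2 (5,2) count=1: revealed 1 new [(5,2)] -> total=2
Click 3 (5,3) count=0: revealed 11 new [(3,2) (3,3) (3,4) (3,5) (4,2) (4,3) (4,4) (4,5) (5,3) (5,4) (5,5)] -> total=13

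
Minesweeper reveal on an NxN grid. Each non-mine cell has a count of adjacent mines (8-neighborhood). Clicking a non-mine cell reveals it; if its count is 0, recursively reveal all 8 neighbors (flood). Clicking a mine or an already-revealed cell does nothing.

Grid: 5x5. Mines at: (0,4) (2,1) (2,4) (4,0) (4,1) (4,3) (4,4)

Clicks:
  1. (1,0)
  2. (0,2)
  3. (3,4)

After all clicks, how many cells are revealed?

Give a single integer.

Click 1 (1,0) count=1: revealed 1 new [(1,0)] -> total=1
Click 2 (0,2) count=0: revealed 7 new [(0,0) (0,1) (0,2) (0,3) (1,1) (1,2) (1,3)] -> total=8
Click 3 (3,4) count=3: revealed 1 new [(3,4)] -> total=9

Answer: 9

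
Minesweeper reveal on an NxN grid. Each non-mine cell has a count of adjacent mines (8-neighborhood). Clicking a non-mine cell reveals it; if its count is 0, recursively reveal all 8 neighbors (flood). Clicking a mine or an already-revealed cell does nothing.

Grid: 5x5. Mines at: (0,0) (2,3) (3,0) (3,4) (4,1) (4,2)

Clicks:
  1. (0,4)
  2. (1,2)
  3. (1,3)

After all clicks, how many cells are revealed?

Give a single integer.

Answer: 8

Derivation:
Click 1 (0,4) count=0: revealed 8 new [(0,1) (0,2) (0,3) (0,4) (1,1) (1,2) (1,3) (1,4)] -> total=8
Click 2 (1,2) count=1: revealed 0 new [(none)] -> total=8
Click 3 (1,3) count=1: revealed 0 new [(none)] -> total=8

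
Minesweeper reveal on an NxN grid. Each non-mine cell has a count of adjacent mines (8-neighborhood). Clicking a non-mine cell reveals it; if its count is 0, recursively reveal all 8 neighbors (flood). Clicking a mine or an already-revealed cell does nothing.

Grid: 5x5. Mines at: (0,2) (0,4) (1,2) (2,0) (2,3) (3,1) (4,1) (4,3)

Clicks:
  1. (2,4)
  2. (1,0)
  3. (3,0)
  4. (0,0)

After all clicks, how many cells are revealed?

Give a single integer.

Answer: 6

Derivation:
Click 1 (2,4) count=1: revealed 1 new [(2,4)] -> total=1
Click 2 (1,0) count=1: revealed 1 new [(1,0)] -> total=2
Click 3 (3,0) count=3: revealed 1 new [(3,0)] -> total=3
Click 4 (0,0) count=0: revealed 3 new [(0,0) (0,1) (1,1)] -> total=6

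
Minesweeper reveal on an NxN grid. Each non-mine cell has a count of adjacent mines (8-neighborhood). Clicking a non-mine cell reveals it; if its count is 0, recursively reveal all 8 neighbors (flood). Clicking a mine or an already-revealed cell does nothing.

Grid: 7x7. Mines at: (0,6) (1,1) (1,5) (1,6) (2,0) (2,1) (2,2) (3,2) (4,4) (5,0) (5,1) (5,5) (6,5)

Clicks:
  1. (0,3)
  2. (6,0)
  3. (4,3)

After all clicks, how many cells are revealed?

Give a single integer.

Answer: 8

Derivation:
Click 1 (0,3) count=0: revealed 6 new [(0,2) (0,3) (0,4) (1,2) (1,3) (1,4)] -> total=6
Click 2 (6,0) count=2: revealed 1 new [(6,0)] -> total=7
Click 3 (4,3) count=2: revealed 1 new [(4,3)] -> total=8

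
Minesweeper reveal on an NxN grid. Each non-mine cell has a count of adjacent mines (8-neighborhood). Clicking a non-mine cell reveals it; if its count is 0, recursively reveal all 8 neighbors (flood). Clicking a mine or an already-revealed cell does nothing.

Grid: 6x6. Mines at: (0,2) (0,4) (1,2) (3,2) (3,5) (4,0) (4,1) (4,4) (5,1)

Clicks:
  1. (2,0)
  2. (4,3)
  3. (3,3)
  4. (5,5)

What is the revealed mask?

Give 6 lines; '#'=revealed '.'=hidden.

Click 1 (2,0) count=0: revealed 8 new [(0,0) (0,1) (1,0) (1,1) (2,0) (2,1) (3,0) (3,1)] -> total=8
Click 2 (4,3) count=2: revealed 1 new [(4,3)] -> total=9
Click 3 (3,3) count=2: revealed 1 new [(3,3)] -> total=10
Click 4 (5,5) count=1: revealed 1 new [(5,5)] -> total=11

Answer: ##....
##....
##....
##.#..
...#..
.....#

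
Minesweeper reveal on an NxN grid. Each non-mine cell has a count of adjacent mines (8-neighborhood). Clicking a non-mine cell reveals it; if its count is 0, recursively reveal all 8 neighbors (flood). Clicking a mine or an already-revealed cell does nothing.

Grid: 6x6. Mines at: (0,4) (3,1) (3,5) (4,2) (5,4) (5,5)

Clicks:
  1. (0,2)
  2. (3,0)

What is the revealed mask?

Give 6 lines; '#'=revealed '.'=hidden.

Answer: ####..
#####.
#####.
#.###.
......
......

Derivation:
Click 1 (0,2) count=0: revealed 17 new [(0,0) (0,1) (0,2) (0,3) (1,0) (1,1) (1,2) (1,3) (1,4) (2,0) (2,1) (2,2) (2,3) (2,4) (3,2) (3,3) (3,4)] -> total=17
Click 2 (3,0) count=1: revealed 1 new [(3,0)] -> total=18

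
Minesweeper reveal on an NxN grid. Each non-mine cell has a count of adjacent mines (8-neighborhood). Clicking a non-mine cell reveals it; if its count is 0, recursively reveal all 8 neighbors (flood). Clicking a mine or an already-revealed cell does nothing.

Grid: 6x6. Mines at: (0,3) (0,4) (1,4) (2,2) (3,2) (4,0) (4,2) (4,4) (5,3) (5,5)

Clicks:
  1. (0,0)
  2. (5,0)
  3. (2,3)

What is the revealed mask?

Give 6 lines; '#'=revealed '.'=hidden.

Click 1 (0,0) count=0: revealed 10 new [(0,0) (0,1) (0,2) (1,0) (1,1) (1,2) (2,0) (2,1) (3,0) (3,1)] -> total=10
Click 2 (5,0) count=1: revealed 1 new [(5,0)] -> total=11
Click 3 (2,3) count=3: revealed 1 new [(2,3)] -> total=12

Answer: ###...
###...
##.#..
##....
......
#.....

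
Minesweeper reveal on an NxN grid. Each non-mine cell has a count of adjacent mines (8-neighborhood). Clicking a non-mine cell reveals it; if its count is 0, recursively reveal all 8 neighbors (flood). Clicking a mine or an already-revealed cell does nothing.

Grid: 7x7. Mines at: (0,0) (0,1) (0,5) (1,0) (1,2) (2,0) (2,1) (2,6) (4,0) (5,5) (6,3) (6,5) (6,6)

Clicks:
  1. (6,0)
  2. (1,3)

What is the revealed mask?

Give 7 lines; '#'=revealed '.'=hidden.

Answer: .......
...#...
.......
.......
.......
###....
###....

Derivation:
Click 1 (6,0) count=0: revealed 6 new [(5,0) (5,1) (5,2) (6,0) (6,1) (6,2)] -> total=6
Click 2 (1,3) count=1: revealed 1 new [(1,3)] -> total=7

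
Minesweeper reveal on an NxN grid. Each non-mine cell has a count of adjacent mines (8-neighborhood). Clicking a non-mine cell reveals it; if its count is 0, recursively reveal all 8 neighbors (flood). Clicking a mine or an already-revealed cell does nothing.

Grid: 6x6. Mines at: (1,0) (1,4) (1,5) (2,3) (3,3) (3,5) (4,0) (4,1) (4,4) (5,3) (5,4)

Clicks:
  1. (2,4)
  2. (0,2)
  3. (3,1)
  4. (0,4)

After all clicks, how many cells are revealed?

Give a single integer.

Click 1 (2,4) count=5: revealed 1 new [(2,4)] -> total=1
Click 2 (0,2) count=0: revealed 6 new [(0,1) (0,2) (0,3) (1,1) (1,2) (1,3)] -> total=7
Click 3 (3,1) count=2: revealed 1 new [(3,1)] -> total=8
Click 4 (0,4) count=2: revealed 1 new [(0,4)] -> total=9

Answer: 9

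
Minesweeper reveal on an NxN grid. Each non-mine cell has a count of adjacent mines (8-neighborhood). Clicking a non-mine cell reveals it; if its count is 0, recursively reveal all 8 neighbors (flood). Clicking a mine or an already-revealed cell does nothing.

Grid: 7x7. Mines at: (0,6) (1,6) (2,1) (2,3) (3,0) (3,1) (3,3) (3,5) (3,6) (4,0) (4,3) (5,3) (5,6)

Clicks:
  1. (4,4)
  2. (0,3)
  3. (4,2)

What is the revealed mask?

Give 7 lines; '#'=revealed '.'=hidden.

Answer: ######.
######.
.......
.......
..#.#..
.......
.......

Derivation:
Click 1 (4,4) count=4: revealed 1 new [(4,4)] -> total=1
Click 2 (0,3) count=0: revealed 12 new [(0,0) (0,1) (0,2) (0,3) (0,4) (0,5) (1,0) (1,1) (1,2) (1,3) (1,4) (1,5)] -> total=13
Click 3 (4,2) count=4: revealed 1 new [(4,2)] -> total=14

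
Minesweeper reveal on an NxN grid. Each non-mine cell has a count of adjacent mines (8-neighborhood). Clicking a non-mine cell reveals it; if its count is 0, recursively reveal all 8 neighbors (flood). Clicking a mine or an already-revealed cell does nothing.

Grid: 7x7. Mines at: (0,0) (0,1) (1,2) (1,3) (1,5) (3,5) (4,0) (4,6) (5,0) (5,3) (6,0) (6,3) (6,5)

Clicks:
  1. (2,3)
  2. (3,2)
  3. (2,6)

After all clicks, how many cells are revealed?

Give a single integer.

Click 1 (2,3) count=2: revealed 1 new [(2,3)] -> total=1
Click 2 (3,2) count=0: revealed 11 new [(2,1) (2,2) (2,4) (3,1) (3,2) (3,3) (3,4) (4,1) (4,2) (4,3) (4,4)] -> total=12
Click 3 (2,6) count=2: revealed 1 new [(2,6)] -> total=13

Answer: 13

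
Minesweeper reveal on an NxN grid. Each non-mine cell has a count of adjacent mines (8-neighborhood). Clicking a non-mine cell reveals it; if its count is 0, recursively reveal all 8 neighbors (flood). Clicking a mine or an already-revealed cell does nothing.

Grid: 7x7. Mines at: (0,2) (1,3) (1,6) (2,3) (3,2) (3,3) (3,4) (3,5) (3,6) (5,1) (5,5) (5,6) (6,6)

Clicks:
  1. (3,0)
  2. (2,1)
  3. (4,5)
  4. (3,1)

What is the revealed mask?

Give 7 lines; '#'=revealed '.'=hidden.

Answer: ##.....
##.....
##.....
##.....
##...#.
.......
.......

Derivation:
Click 1 (3,0) count=0: revealed 10 new [(0,0) (0,1) (1,0) (1,1) (2,0) (2,1) (3,0) (3,1) (4,0) (4,1)] -> total=10
Click 2 (2,1) count=1: revealed 0 new [(none)] -> total=10
Click 3 (4,5) count=5: revealed 1 new [(4,5)] -> total=11
Click 4 (3,1) count=1: revealed 0 new [(none)] -> total=11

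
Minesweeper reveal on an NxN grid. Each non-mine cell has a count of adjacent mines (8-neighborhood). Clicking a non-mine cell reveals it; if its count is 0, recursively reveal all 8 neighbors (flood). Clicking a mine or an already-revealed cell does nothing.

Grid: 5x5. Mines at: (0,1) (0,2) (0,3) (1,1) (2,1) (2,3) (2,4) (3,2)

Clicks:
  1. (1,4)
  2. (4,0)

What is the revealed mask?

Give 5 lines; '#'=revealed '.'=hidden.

Answer: .....
....#
.....
##...
##...

Derivation:
Click 1 (1,4) count=3: revealed 1 new [(1,4)] -> total=1
Click 2 (4,0) count=0: revealed 4 new [(3,0) (3,1) (4,0) (4,1)] -> total=5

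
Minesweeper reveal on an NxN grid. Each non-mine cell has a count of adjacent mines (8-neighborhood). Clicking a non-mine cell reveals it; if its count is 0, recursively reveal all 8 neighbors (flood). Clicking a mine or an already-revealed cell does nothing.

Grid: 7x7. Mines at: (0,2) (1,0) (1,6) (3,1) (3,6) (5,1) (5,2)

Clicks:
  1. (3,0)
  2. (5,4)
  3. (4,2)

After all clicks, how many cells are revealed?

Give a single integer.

Click 1 (3,0) count=1: revealed 1 new [(3,0)] -> total=1
Click 2 (5,4) count=0: revealed 28 new [(0,3) (0,4) (0,5) (1,2) (1,3) (1,4) (1,5) (2,2) (2,3) (2,4) (2,5) (3,2) (3,3) (3,4) (3,5) (4,2) (4,3) (4,4) (4,5) (4,6) (5,3) (5,4) (5,5) (5,6) (6,3) (6,4) (6,5) (6,6)] -> total=29
Click 3 (4,2) count=3: revealed 0 new [(none)] -> total=29

Answer: 29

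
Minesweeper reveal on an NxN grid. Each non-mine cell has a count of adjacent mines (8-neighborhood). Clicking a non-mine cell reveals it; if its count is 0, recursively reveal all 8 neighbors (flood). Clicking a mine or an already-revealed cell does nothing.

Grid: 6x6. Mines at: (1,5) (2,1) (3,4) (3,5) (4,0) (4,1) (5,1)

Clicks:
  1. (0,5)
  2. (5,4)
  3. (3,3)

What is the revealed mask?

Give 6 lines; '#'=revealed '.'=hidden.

Click 1 (0,5) count=1: revealed 1 new [(0,5)] -> total=1
Click 2 (5,4) count=0: revealed 8 new [(4,2) (4,3) (4,4) (4,5) (5,2) (5,3) (5,4) (5,5)] -> total=9
Click 3 (3,3) count=1: revealed 1 new [(3,3)] -> total=10

Answer: .....#
......
......
...#..
..####
..####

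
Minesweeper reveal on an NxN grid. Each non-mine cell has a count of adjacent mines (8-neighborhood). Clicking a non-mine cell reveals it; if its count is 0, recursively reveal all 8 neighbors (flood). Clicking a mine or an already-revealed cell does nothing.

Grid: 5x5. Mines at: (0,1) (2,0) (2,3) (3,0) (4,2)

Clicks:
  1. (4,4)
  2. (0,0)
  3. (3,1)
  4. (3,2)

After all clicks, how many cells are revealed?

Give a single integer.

Click 1 (4,4) count=0: revealed 4 new [(3,3) (3,4) (4,3) (4,4)] -> total=4
Click 2 (0,0) count=1: revealed 1 new [(0,0)] -> total=5
Click 3 (3,1) count=3: revealed 1 new [(3,1)] -> total=6
Click 4 (3,2) count=2: revealed 1 new [(3,2)] -> total=7

Answer: 7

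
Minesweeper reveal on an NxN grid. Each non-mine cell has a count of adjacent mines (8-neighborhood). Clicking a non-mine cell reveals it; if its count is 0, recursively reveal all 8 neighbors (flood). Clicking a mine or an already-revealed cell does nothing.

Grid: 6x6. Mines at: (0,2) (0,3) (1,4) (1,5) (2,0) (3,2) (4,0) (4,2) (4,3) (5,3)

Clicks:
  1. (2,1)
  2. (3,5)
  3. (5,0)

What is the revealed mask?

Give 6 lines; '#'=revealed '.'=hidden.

Click 1 (2,1) count=2: revealed 1 new [(2,1)] -> total=1
Click 2 (3,5) count=0: revealed 8 new [(2,4) (2,5) (3,4) (3,5) (4,4) (4,5) (5,4) (5,5)] -> total=9
Click 3 (5,0) count=1: revealed 1 new [(5,0)] -> total=10

Answer: ......
......
.#..##
....##
....##
#...##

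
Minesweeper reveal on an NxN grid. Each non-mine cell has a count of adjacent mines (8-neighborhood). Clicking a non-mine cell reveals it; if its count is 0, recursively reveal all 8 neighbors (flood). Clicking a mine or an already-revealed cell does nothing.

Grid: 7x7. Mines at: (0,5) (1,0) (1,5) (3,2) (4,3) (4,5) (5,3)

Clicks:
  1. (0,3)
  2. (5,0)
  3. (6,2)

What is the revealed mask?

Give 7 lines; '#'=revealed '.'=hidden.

Answer: .####..
.####..
#####..
##.....
###....
###....
###....

Derivation:
Click 1 (0,3) count=0: revealed 12 new [(0,1) (0,2) (0,3) (0,4) (1,1) (1,2) (1,3) (1,4) (2,1) (2,2) (2,3) (2,4)] -> total=12
Click 2 (5,0) count=0: revealed 12 new [(2,0) (3,0) (3,1) (4,0) (4,1) (4,2) (5,0) (5,1) (5,2) (6,0) (6,1) (6,2)] -> total=24
Click 3 (6,2) count=1: revealed 0 new [(none)] -> total=24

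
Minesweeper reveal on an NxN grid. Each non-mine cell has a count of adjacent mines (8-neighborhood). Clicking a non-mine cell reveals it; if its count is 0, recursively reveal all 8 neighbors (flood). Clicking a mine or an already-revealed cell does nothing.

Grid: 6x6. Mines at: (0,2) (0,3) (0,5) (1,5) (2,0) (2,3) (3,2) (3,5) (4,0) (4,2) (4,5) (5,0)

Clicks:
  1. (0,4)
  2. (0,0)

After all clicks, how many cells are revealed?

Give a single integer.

Click 1 (0,4) count=3: revealed 1 new [(0,4)] -> total=1
Click 2 (0,0) count=0: revealed 4 new [(0,0) (0,1) (1,0) (1,1)] -> total=5

Answer: 5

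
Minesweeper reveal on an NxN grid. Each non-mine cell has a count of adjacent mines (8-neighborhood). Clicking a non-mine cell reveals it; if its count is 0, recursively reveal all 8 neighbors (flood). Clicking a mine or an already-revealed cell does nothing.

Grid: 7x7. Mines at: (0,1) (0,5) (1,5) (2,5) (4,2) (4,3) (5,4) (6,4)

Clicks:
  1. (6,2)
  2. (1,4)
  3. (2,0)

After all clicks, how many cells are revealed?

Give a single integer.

Click 1 (6,2) count=0: revealed 28 new [(0,2) (0,3) (0,4) (1,0) (1,1) (1,2) (1,3) (1,4) (2,0) (2,1) (2,2) (2,3) (2,4) (3,0) (3,1) (3,2) (3,3) (3,4) (4,0) (4,1) (5,0) (5,1) (5,2) (5,3) (6,0) (6,1) (6,2) (6,3)] -> total=28
Click 2 (1,4) count=3: revealed 0 new [(none)] -> total=28
Click 3 (2,0) count=0: revealed 0 new [(none)] -> total=28

Answer: 28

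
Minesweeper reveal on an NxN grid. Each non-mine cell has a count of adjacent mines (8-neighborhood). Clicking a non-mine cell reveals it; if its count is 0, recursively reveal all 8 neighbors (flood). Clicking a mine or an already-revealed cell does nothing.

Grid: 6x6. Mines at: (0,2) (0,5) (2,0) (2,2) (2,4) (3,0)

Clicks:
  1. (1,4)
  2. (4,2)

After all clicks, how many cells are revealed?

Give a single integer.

Click 1 (1,4) count=2: revealed 1 new [(1,4)] -> total=1
Click 2 (4,2) count=0: revealed 17 new [(3,1) (3,2) (3,3) (3,4) (3,5) (4,0) (4,1) (4,2) (4,3) (4,4) (4,5) (5,0) (5,1) (5,2) (5,3) (5,4) (5,5)] -> total=18

Answer: 18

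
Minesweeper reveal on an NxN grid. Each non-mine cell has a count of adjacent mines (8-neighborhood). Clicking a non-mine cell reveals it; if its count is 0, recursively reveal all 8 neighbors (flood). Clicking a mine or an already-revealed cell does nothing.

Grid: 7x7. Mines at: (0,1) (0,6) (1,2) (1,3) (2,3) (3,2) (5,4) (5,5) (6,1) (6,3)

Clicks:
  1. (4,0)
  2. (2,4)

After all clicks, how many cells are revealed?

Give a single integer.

Click 1 (4,0) count=0: revealed 10 new [(1,0) (1,1) (2,0) (2,1) (3,0) (3,1) (4,0) (4,1) (5,0) (5,1)] -> total=10
Click 2 (2,4) count=2: revealed 1 new [(2,4)] -> total=11

Answer: 11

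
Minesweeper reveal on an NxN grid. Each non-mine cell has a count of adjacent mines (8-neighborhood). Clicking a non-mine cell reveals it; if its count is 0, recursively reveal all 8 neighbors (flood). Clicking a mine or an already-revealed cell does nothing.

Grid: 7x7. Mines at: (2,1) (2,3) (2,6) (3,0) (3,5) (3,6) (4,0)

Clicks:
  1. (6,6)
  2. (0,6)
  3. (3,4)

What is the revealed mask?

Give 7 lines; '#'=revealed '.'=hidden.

Click 1 (6,6) count=0: revealed 24 new [(3,1) (3,2) (3,3) (3,4) (4,1) (4,2) (4,3) (4,4) (4,5) (4,6) (5,0) (5,1) (5,2) (5,3) (5,4) (5,5) (5,6) (6,0) (6,1) (6,2) (6,3) (6,4) (6,5) (6,6)] -> total=24
Click 2 (0,6) count=0: revealed 14 new [(0,0) (0,1) (0,2) (0,3) (0,4) (0,5) (0,6) (1,0) (1,1) (1,2) (1,3) (1,4) (1,5) (1,6)] -> total=38
Click 3 (3,4) count=2: revealed 0 new [(none)] -> total=38

Answer: #######
#######
.......
.####..
.######
#######
#######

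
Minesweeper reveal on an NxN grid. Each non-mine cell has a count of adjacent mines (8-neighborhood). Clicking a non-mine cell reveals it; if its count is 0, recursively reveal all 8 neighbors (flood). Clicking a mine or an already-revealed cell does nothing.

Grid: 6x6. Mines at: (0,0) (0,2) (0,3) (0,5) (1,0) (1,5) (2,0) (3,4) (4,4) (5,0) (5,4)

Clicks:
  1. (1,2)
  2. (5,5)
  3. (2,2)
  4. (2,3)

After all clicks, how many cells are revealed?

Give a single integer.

Click 1 (1,2) count=2: revealed 1 new [(1,2)] -> total=1
Click 2 (5,5) count=2: revealed 1 new [(5,5)] -> total=2
Click 3 (2,2) count=0: revealed 14 new [(1,1) (1,3) (2,1) (2,2) (2,3) (3,1) (3,2) (3,3) (4,1) (4,2) (4,3) (5,1) (5,2) (5,3)] -> total=16
Click 4 (2,3) count=1: revealed 0 new [(none)] -> total=16

Answer: 16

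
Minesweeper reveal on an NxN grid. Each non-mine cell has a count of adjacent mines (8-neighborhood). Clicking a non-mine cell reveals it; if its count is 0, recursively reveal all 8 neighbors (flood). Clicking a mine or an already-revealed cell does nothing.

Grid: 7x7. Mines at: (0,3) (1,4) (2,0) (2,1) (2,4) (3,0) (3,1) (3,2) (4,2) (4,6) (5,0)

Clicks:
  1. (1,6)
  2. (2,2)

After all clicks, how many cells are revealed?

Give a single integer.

Click 1 (1,6) count=0: revealed 8 new [(0,5) (0,6) (1,5) (1,6) (2,5) (2,6) (3,5) (3,6)] -> total=8
Click 2 (2,2) count=3: revealed 1 new [(2,2)] -> total=9

Answer: 9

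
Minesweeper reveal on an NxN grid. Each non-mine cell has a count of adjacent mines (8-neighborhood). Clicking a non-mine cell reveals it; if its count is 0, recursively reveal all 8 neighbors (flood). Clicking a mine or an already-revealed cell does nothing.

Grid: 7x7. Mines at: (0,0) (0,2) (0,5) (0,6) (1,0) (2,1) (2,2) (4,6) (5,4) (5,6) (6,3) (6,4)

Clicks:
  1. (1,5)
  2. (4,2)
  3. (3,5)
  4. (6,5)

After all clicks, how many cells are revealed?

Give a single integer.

Click 1 (1,5) count=2: revealed 1 new [(1,5)] -> total=1
Click 2 (4,2) count=0: revealed 15 new [(3,0) (3,1) (3,2) (3,3) (4,0) (4,1) (4,2) (4,3) (5,0) (5,1) (5,2) (5,3) (6,0) (6,1) (6,2)] -> total=16
Click 3 (3,5) count=1: revealed 1 new [(3,5)] -> total=17
Click 4 (6,5) count=3: revealed 1 new [(6,5)] -> total=18

Answer: 18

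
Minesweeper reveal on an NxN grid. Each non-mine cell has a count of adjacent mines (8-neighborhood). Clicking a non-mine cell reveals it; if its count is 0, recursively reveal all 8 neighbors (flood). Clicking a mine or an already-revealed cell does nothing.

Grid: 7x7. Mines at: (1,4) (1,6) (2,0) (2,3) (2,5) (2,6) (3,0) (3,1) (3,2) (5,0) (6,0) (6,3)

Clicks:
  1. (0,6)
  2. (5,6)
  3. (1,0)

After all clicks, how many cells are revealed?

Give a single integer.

Click 1 (0,6) count=1: revealed 1 new [(0,6)] -> total=1
Click 2 (5,6) count=0: revealed 15 new [(3,3) (3,4) (3,5) (3,6) (4,3) (4,4) (4,5) (4,6) (5,3) (5,4) (5,5) (5,6) (6,4) (6,5) (6,6)] -> total=16
Click 3 (1,0) count=1: revealed 1 new [(1,0)] -> total=17

Answer: 17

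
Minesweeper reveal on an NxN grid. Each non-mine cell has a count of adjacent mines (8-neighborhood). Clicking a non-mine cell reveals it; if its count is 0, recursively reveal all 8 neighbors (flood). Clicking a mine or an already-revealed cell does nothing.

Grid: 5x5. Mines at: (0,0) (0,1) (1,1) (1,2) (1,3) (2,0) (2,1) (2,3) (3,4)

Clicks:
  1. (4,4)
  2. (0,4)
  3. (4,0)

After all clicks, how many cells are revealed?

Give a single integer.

Answer: 10

Derivation:
Click 1 (4,4) count=1: revealed 1 new [(4,4)] -> total=1
Click 2 (0,4) count=1: revealed 1 new [(0,4)] -> total=2
Click 3 (4,0) count=0: revealed 8 new [(3,0) (3,1) (3,2) (3,3) (4,0) (4,1) (4,2) (4,3)] -> total=10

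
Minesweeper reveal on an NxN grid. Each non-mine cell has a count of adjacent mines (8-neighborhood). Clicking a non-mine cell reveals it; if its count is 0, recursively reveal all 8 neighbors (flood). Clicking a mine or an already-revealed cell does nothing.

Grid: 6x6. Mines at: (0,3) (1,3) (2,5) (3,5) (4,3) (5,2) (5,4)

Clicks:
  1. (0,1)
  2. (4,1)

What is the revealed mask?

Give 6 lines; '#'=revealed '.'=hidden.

Answer: ###...
###...
###...
###...
###...
##....

Derivation:
Click 1 (0,1) count=0: revealed 17 new [(0,0) (0,1) (0,2) (1,0) (1,1) (1,2) (2,0) (2,1) (2,2) (3,0) (3,1) (3,2) (4,0) (4,1) (4,2) (5,0) (5,1)] -> total=17
Click 2 (4,1) count=1: revealed 0 new [(none)] -> total=17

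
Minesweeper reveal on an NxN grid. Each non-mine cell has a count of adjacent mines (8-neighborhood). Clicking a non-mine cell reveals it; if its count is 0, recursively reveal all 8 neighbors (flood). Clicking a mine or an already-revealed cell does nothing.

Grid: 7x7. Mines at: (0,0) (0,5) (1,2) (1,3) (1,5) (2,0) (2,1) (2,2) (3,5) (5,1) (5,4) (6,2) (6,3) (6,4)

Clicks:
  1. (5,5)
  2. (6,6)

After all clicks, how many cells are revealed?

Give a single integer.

Answer: 6

Derivation:
Click 1 (5,5) count=2: revealed 1 new [(5,5)] -> total=1
Click 2 (6,6) count=0: revealed 5 new [(4,5) (4,6) (5,6) (6,5) (6,6)] -> total=6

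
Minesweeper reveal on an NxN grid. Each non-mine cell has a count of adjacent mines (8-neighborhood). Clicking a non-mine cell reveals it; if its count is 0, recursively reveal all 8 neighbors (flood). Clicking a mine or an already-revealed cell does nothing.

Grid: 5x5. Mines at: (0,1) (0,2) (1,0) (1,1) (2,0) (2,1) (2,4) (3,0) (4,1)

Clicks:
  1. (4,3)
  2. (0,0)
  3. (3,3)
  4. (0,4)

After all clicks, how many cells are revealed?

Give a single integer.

Answer: 11

Derivation:
Click 1 (4,3) count=0: revealed 6 new [(3,2) (3,3) (3,4) (4,2) (4,3) (4,4)] -> total=6
Click 2 (0,0) count=3: revealed 1 new [(0,0)] -> total=7
Click 3 (3,3) count=1: revealed 0 new [(none)] -> total=7
Click 4 (0,4) count=0: revealed 4 new [(0,3) (0,4) (1,3) (1,4)] -> total=11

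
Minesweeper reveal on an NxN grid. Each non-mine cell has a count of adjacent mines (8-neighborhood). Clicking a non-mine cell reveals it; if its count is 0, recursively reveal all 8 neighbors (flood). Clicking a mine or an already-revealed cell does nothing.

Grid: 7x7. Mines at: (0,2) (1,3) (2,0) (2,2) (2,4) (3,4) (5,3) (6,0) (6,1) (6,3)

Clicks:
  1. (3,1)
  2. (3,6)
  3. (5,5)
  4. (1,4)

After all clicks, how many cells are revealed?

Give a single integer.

Answer: 20

Derivation:
Click 1 (3,1) count=2: revealed 1 new [(3,1)] -> total=1
Click 2 (3,6) count=0: revealed 19 new [(0,4) (0,5) (0,6) (1,4) (1,5) (1,6) (2,5) (2,6) (3,5) (3,6) (4,4) (4,5) (4,6) (5,4) (5,5) (5,6) (6,4) (6,5) (6,6)] -> total=20
Click 3 (5,5) count=0: revealed 0 new [(none)] -> total=20
Click 4 (1,4) count=2: revealed 0 new [(none)] -> total=20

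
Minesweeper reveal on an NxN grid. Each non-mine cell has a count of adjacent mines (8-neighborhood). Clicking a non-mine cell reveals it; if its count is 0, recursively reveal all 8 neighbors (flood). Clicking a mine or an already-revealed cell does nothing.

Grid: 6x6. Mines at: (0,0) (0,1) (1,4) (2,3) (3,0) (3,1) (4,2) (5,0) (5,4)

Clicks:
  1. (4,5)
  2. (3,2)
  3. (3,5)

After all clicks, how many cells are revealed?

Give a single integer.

Click 1 (4,5) count=1: revealed 1 new [(4,5)] -> total=1
Click 2 (3,2) count=3: revealed 1 new [(3,2)] -> total=2
Click 3 (3,5) count=0: revealed 5 new [(2,4) (2,5) (3,4) (3,5) (4,4)] -> total=7

Answer: 7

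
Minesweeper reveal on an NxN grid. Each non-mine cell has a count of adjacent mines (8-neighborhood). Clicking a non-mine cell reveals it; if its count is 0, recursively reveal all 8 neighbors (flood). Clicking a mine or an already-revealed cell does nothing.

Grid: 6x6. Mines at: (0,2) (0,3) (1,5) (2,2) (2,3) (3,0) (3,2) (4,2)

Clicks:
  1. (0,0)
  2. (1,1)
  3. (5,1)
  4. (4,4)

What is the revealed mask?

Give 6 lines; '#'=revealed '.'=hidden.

Click 1 (0,0) count=0: revealed 6 new [(0,0) (0,1) (1,0) (1,1) (2,0) (2,1)] -> total=6
Click 2 (1,1) count=2: revealed 0 new [(none)] -> total=6
Click 3 (5,1) count=1: revealed 1 new [(5,1)] -> total=7
Click 4 (4,4) count=0: revealed 11 new [(2,4) (2,5) (3,3) (3,4) (3,5) (4,3) (4,4) (4,5) (5,3) (5,4) (5,5)] -> total=18

Answer: ##....
##....
##..##
...###
...###
.#.###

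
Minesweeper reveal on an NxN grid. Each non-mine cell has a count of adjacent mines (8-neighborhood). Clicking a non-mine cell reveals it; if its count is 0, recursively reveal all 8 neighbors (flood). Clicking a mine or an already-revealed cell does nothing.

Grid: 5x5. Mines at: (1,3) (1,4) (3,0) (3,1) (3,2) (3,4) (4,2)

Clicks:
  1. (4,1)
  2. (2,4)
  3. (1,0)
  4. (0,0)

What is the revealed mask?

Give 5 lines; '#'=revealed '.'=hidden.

Answer: ###..
###..
###.#
.....
.#...

Derivation:
Click 1 (4,1) count=4: revealed 1 new [(4,1)] -> total=1
Click 2 (2,4) count=3: revealed 1 new [(2,4)] -> total=2
Click 3 (1,0) count=0: revealed 9 new [(0,0) (0,1) (0,2) (1,0) (1,1) (1,2) (2,0) (2,1) (2,2)] -> total=11
Click 4 (0,0) count=0: revealed 0 new [(none)] -> total=11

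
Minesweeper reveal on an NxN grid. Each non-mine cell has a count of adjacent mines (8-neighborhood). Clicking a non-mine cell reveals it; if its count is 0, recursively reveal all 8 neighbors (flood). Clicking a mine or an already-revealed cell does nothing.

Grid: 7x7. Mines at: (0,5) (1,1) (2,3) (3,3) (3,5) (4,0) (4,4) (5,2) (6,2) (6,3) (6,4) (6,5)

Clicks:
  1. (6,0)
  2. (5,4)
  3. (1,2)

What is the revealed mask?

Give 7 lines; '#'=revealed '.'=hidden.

Answer: .......
..#....
.......
.......
.......
##..#..
##.....

Derivation:
Click 1 (6,0) count=0: revealed 4 new [(5,0) (5,1) (6,0) (6,1)] -> total=4
Click 2 (5,4) count=4: revealed 1 new [(5,4)] -> total=5
Click 3 (1,2) count=2: revealed 1 new [(1,2)] -> total=6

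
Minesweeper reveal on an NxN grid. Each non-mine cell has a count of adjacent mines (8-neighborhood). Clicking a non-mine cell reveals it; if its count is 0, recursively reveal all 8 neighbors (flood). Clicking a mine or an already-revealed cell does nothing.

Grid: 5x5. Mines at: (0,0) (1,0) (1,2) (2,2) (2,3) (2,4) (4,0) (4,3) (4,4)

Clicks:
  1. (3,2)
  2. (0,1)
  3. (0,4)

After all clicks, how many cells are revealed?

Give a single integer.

Answer: 6

Derivation:
Click 1 (3,2) count=3: revealed 1 new [(3,2)] -> total=1
Click 2 (0,1) count=3: revealed 1 new [(0,1)] -> total=2
Click 3 (0,4) count=0: revealed 4 new [(0,3) (0,4) (1,3) (1,4)] -> total=6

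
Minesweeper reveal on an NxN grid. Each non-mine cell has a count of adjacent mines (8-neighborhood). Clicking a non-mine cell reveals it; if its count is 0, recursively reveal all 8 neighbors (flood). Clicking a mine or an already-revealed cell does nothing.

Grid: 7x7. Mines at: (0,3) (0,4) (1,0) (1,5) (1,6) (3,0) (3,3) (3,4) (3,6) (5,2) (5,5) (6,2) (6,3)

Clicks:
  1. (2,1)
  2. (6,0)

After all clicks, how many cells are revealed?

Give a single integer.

Answer: 7

Derivation:
Click 1 (2,1) count=2: revealed 1 new [(2,1)] -> total=1
Click 2 (6,0) count=0: revealed 6 new [(4,0) (4,1) (5,0) (5,1) (6,0) (6,1)] -> total=7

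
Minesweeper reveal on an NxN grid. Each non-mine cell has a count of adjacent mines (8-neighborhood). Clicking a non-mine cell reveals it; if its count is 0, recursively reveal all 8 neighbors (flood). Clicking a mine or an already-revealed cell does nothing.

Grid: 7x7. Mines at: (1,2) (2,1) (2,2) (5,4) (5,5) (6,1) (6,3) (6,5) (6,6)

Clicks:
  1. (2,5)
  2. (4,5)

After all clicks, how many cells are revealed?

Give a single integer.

Answer: 20

Derivation:
Click 1 (2,5) count=0: revealed 20 new [(0,3) (0,4) (0,5) (0,6) (1,3) (1,4) (1,5) (1,6) (2,3) (2,4) (2,5) (2,6) (3,3) (3,4) (3,5) (3,6) (4,3) (4,4) (4,5) (4,6)] -> total=20
Click 2 (4,5) count=2: revealed 0 new [(none)] -> total=20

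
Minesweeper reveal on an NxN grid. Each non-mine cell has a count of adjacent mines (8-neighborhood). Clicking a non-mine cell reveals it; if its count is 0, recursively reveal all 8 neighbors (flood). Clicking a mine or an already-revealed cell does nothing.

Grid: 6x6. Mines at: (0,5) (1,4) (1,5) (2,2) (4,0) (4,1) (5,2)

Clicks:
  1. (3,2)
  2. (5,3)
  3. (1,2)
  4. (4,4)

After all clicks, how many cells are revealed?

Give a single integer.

Click 1 (3,2) count=2: revealed 1 new [(3,2)] -> total=1
Click 2 (5,3) count=1: revealed 1 new [(5,3)] -> total=2
Click 3 (1,2) count=1: revealed 1 new [(1,2)] -> total=3
Click 4 (4,4) count=0: revealed 11 new [(2,3) (2,4) (2,5) (3,3) (3,4) (3,5) (4,3) (4,4) (4,5) (5,4) (5,5)] -> total=14

Answer: 14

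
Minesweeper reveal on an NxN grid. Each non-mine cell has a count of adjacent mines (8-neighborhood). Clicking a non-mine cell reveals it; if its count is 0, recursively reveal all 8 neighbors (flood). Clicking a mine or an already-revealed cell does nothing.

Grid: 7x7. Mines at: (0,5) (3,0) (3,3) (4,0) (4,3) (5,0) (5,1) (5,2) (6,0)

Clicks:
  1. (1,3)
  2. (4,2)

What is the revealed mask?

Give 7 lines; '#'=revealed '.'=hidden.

Click 1 (1,3) count=0: revealed 15 new [(0,0) (0,1) (0,2) (0,3) (0,4) (1,0) (1,1) (1,2) (1,3) (1,4) (2,0) (2,1) (2,2) (2,3) (2,4)] -> total=15
Click 2 (4,2) count=4: revealed 1 new [(4,2)] -> total=16

Answer: #####..
#####..
#####..
.......
..#....
.......
.......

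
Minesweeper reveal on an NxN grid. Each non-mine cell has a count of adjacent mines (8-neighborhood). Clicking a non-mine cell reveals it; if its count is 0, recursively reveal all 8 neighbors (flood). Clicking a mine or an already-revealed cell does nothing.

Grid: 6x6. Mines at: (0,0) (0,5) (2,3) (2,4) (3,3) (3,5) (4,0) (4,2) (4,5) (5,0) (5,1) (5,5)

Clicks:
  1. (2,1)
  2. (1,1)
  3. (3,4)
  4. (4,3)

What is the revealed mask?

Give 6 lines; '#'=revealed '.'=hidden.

Answer: ......
###...
###...
###.#.
...#..
......

Derivation:
Click 1 (2,1) count=0: revealed 9 new [(1,0) (1,1) (1,2) (2,0) (2,1) (2,2) (3,0) (3,1) (3,2)] -> total=9
Click 2 (1,1) count=1: revealed 0 new [(none)] -> total=9
Click 3 (3,4) count=5: revealed 1 new [(3,4)] -> total=10
Click 4 (4,3) count=2: revealed 1 new [(4,3)] -> total=11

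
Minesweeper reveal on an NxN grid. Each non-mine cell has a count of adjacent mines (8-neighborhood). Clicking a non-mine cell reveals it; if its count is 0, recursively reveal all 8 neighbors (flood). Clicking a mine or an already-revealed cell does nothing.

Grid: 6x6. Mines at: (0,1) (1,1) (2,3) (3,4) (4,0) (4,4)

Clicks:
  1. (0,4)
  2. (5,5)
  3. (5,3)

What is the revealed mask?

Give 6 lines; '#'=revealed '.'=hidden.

Answer: ..####
..####
....##
......
......
...#.#

Derivation:
Click 1 (0,4) count=0: revealed 10 new [(0,2) (0,3) (0,4) (0,5) (1,2) (1,3) (1,4) (1,5) (2,4) (2,5)] -> total=10
Click 2 (5,5) count=1: revealed 1 new [(5,5)] -> total=11
Click 3 (5,3) count=1: revealed 1 new [(5,3)] -> total=12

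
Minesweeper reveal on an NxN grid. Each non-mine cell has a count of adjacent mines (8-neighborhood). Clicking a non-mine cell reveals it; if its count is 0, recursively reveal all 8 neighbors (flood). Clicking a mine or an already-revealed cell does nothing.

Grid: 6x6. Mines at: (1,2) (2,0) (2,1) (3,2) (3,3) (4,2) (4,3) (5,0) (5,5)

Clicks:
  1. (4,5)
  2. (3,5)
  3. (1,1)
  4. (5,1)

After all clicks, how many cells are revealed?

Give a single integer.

Click 1 (4,5) count=1: revealed 1 new [(4,5)] -> total=1
Click 2 (3,5) count=0: revealed 12 new [(0,3) (0,4) (0,5) (1,3) (1,4) (1,5) (2,3) (2,4) (2,5) (3,4) (3,5) (4,4)] -> total=13
Click 3 (1,1) count=3: revealed 1 new [(1,1)] -> total=14
Click 4 (5,1) count=2: revealed 1 new [(5,1)] -> total=15

Answer: 15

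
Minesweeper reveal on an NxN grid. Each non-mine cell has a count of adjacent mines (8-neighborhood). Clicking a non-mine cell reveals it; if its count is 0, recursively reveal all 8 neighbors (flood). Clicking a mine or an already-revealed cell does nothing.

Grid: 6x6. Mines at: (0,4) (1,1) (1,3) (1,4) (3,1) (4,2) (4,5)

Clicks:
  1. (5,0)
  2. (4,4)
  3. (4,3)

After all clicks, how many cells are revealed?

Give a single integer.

Answer: 6

Derivation:
Click 1 (5,0) count=0: revealed 4 new [(4,0) (4,1) (5,0) (5,1)] -> total=4
Click 2 (4,4) count=1: revealed 1 new [(4,4)] -> total=5
Click 3 (4,3) count=1: revealed 1 new [(4,3)] -> total=6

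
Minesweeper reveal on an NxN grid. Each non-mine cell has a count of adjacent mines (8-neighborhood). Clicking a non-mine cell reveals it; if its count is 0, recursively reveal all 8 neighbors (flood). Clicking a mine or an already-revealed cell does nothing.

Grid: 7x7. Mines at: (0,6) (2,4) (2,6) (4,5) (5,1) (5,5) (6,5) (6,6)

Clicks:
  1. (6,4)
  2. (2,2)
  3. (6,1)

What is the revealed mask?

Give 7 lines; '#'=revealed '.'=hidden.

Click 1 (6,4) count=2: revealed 1 new [(6,4)] -> total=1
Click 2 (2,2) count=0: revealed 31 new [(0,0) (0,1) (0,2) (0,3) (0,4) (0,5) (1,0) (1,1) (1,2) (1,3) (1,4) (1,5) (2,0) (2,1) (2,2) (2,3) (3,0) (3,1) (3,2) (3,3) (3,4) (4,0) (4,1) (4,2) (4,3) (4,4) (5,2) (5,3) (5,4) (6,2) (6,3)] -> total=32
Click 3 (6,1) count=1: revealed 1 new [(6,1)] -> total=33

Answer: ######.
######.
####...
#####..
#####..
..###..
.####..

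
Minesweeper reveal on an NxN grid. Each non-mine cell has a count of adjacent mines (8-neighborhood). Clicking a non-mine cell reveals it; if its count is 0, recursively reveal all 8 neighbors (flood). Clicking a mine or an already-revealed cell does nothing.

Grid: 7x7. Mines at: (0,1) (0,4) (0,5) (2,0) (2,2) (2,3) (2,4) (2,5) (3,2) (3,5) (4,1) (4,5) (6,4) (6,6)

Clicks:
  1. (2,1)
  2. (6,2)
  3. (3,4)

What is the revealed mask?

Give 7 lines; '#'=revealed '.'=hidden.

Answer: .......
.......
.#.....
....#..
.......
####...
####...

Derivation:
Click 1 (2,1) count=3: revealed 1 new [(2,1)] -> total=1
Click 2 (6,2) count=0: revealed 8 new [(5,0) (5,1) (5,2) (5,3) (6,0) (6,1) (6,2) (6,3)] -> total=9
Click 3 (3,4) count=5: revealed 1 new [(3,4)] -> total=10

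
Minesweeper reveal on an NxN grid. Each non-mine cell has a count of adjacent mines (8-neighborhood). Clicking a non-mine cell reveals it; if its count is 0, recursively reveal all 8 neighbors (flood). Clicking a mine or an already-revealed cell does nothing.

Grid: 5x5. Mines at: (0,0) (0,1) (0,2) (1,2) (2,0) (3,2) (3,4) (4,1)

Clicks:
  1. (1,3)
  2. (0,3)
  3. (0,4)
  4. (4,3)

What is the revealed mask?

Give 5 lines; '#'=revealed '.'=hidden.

Answer: ...##
...##
...##
.....
...#.

Derivation:
Click 1 (1,3) count=2: revealed 1 new [(1,3)] -> total=1
Click 2 (0,3) count=2: revealed 1 new [(0,3)] -> total=2
Click 3 (0,4) count=0: revealed 4 new [(0,4) (1,4) (2,3) (2,4)] -> total=6
Click 4 (4,3) count=2: revealed 1 new [(4,3)] -> total=7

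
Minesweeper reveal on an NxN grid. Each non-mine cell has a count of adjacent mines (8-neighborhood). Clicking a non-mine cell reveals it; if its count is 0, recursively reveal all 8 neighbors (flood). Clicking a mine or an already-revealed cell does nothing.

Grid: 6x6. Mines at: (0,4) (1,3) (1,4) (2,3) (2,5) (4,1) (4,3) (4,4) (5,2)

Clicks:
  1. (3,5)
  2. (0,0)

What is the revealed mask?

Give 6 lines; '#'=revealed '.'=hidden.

Click 1 (3,5) count=2: revealed 1 new [(3,5)] -> total=1
Click 2 (0,0) count=0: revealed 12 new [(0,0) (0,1) (0,2) (1,0) (1,1) (1,2) (2,0) (2,1) (2,2) (3,0) (3,1) (3,2)] -> total=13

Answer: ###...
###...
###...
###..#
......
......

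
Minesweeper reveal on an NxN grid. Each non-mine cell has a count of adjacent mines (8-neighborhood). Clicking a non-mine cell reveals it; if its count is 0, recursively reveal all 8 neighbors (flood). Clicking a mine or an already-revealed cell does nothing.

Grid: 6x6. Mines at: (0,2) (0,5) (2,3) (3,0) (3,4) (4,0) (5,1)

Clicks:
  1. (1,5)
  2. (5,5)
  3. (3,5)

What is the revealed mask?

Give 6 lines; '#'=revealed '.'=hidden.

Click 1 (1,5) count=1: revealed 1 new [(1,5)] -> total=1
Click 2 (5,5) count=0: revealed 8 new [(4,2) (4,3) (4,4) (4,5) (5,2) (5,3) (5,4) (5,5)] -> total=9
Click 3 (3,5) count=1: revealed 1 new [(3,5)] -> total=10

Answer: ......
.....#
......
.....#
..####
..####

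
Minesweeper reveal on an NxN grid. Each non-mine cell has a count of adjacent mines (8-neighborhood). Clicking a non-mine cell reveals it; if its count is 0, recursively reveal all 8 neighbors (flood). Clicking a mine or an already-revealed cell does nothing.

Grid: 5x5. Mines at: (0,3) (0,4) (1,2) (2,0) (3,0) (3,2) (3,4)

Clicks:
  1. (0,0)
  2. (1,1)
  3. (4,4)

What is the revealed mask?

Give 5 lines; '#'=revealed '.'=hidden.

Click 1 (0,0) count=0: revealed 4 new [(0,0) (0,1) (1,0) (1,1)] -> total=4
Click 2 (1,1) count=2: revealed 0 new [(none)] -> total=4
Click 3 (4,4) count=1: revealed 1 new [(4,4)] -> total=5

Answer: ##...
##...
.....
.....
....#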